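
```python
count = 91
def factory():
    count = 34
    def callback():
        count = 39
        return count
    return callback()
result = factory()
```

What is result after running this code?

Step 1: Three scopes define count: global (91), factory (34), callback (39).
Step 2: callback() has its own local count = 39, which shadows both enclosing and global.
Step 3: result = 39 (local wins in LEGB)

The answer is 39.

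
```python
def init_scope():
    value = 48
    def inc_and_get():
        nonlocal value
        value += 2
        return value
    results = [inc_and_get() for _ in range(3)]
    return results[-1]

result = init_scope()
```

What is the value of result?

Step 1: value = 48.
Step 2: Three calls to inc_and_get(), each adding 2.
Step 3: Last value = 48 + 2 * 3 = 54

The answer is 54.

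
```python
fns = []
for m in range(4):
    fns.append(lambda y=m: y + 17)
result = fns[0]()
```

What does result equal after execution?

Step 1: Default argument y=m captures m's value at definition time.
Step 2: fns[0] was defined when m = 0, so y defaults to 0.
Step 3: result = 0 + 17 = 17 (default arg fixes the late binding issue)

The answer is 17.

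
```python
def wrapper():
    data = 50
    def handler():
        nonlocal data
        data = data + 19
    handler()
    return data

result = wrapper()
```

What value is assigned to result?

Step 1: wrapper() sets data = 50.
Step 2: handler() uses nonlocal to modify data in wrapper's scope: data = 50 + 19 = 69.
Step 3: wrapper() returns the modified data = 69

The answer is 69.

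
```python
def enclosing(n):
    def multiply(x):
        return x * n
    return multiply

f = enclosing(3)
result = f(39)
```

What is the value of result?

Step 1: enclosing(3) returns multiply closure with n = 3.
Step 2: f(39) computes 39 * 3 = 117.
Step 3: result = 117

The answer is 117.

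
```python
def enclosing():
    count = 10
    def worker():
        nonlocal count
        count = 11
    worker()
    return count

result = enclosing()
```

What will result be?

Step 1: enclosing() sets count = 10.
Step 2: worker() uses nonlocal to reassign count = 11.
Step 3: result = 11

The answer is 11.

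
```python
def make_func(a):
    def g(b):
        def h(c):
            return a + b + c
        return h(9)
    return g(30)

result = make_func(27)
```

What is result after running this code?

Step 1: a = 27, b = 30, c = 9 across three nested scopes.
Step 2: h() accesses all three via LEGB rule.
Step 3: result = 27 + 30 + 9 = 66

The answer is 66.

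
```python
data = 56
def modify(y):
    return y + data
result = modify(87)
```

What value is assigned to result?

Step 1: data = 56 is defined globally.
Step 2: modify(87) uses parameter y = 87 and looks up data from global scope = 56.
Step 3: result = 87 + 56 = 143

The answer is 143.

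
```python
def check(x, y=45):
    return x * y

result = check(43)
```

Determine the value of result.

Step 1: check(43) uses default y = 45.
Step 2: Returns 43 * 45 = 1935.
Step 3: result = 1935

The answer is 1935.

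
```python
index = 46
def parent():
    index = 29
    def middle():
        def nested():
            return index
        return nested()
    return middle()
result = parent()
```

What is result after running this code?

Step 1: parent() defines index = 29. middle() and nested() have no local index.
Step 2: nested() checks local (none), enclosing middle() (none), enclosing parent() and finds index = 29.
Step 3: result = 29

The answer is 29.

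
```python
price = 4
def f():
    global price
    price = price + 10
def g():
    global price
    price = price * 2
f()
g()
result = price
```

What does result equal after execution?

Step 1: price = 4.
Step 2: f() adds 10: price = 4 + 10 = 14.
Step 3: g() doubles: price = 14 * 2 = 28.
Step 4: result = 28

The answer is 28.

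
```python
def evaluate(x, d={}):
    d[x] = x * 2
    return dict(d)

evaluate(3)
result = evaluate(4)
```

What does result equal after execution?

Step 1: Mutable default dict is shared across calls.
Step 2: First call adds 3: 6. Second call adds 4: 8.
Step 3: result = {3: 6, 4: 8}

The answer is {3: 6, 4: 8}.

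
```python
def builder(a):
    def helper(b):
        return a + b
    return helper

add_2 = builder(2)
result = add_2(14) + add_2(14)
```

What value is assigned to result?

Step 1: add_2 captures a = 2.
Step 2: add_2(14) = 2 + 14 = 16, called twice.
Step 3: result = 16 + 16 = 32

The answer is 32.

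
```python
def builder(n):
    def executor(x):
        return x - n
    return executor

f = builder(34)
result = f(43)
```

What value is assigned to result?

Step 1: builder(34) creates a closure capturing n = 34.
Step 2: f(43) computes 43 - 34 = 9.
Step 3: result = 9

The answer is 9.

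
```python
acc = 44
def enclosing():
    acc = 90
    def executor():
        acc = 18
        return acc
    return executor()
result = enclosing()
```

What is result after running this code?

Step 1: Three scopes define acc: global (44), enclosing (90), executor (18).
Step 2: executor() has its own local acc = 18, which shadows both enclosing and global.
Step 3: result = 18 (local wins in LEGB)

The answer is 18.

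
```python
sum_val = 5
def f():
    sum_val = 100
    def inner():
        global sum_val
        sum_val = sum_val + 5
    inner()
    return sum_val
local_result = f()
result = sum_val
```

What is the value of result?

Step 1: Global sum_val = 5. f() creates local sum_val = 100.
Step 2: inner() declares global sum_val and adds 5: global sum_val = 5 + 5 = 10.
Step 3: f() returns its local sum_val = 100 (unaffected by inner).
Step 4: result = global sum_val = 10

The answer is 10.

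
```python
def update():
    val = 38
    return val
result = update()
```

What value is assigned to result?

Step 1: update() defines val = 38 in its local scope.
Step 2: return val finds the local variable val = 38.
Step 3: result = 38

The answer is 38.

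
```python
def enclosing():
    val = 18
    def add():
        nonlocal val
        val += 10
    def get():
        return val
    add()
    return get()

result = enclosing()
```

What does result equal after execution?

Step 1: val = 18. add() modifies it via nonlocal, get() reads it.
Step 2: add() makes val = 18 + 10 = 28.
Step 3: get() returns 28. result = 28

The answer is 28.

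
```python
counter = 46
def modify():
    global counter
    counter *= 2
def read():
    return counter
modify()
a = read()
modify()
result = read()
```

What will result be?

Step 1: counter = 46.
Step 2: First modify(): counter = 46 * 2 = 92.
Step 3: Second modify(): counter = 92 * 2 = 184.
Step 4: read() returns 184

The answer is 184.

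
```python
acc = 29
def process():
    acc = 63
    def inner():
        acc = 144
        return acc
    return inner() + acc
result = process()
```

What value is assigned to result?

Step 1: process() has local acc = 63. inner() has local acc = 144.
Step 2: inner() returns its local acc = 144.
Step 3: process() returns 144 + its own acc (63) = 207

The answer is 207.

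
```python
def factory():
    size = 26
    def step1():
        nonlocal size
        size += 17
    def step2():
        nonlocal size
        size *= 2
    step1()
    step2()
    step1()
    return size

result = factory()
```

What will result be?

Step 1: size = 26.
Step 2: step1(): size = 26 + 17 = 43.
Step 3: step2(): size = 43 * 2 = 86.
Step 4: step1(): size = 86 + 17 = 103. result = 103

The answer is 103.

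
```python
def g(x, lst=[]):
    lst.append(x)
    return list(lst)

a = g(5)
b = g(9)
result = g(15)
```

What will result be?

Step 1: Default list is shared. list() creates copies for return values.
Step 2: Internal list grows: [5] -> [5, 9] -> [5, 9, 15].
Step 3: result = [5, 9, 15]

The answer is [5, 9, 15].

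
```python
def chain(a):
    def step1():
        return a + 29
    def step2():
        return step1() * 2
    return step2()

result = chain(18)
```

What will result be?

Step 1: chain(18) captures a = 18.
Step 2: step2() calls step1() which returns 18 + 29 = 47.
Step 3: step2() returns 47 * 2 = 94

The answer is 94.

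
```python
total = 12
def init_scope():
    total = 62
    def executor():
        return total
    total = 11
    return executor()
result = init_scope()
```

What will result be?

Step 1: init_scope() sets total = 62, then later total = 11.
Step 2: executor() is called after total is reassigned to 11. Closures capture variables by reference, not by value.
Step 3: result = 11

The answer is 11.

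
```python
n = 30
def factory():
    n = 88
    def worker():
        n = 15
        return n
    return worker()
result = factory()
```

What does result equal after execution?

Step 1: Three scopes define n: global (30), factory (88), worker (15).
Step 2: worker() has its own local n = 15, which shadows both enclosing and global.
Step 3: result = 15 (local wins in LEGB)

The answer is 15.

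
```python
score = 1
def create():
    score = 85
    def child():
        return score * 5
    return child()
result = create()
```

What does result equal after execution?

Step 1: create() shadows global score with score = 85.
Step 2: child() finds score = 85 in enclosing scope, computes 85 * 5 = 425.
Step 3: result = 425

The answer is 425.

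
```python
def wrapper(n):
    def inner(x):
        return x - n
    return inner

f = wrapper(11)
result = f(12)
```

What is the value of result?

Step 1: wrapper(11) creates a closure capturing n = 11.
Step 2: f(12) computes 12 - 11 = 1.
Step 3: result = 1

The answer is 1.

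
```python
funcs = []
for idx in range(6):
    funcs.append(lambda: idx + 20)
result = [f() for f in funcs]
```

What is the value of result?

Step 1: All lambdas capture idx by reference. After the loop, idx = 5.
Step 2: Each call returns 5 + 20 = 25.
Step 3: result = [25, 25, 25, 25, 25, 25]

The answer is [25, 25, 25, 25, 25, 25].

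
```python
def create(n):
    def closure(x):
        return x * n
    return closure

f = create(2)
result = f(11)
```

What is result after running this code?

Step 1: create(2) creates a closure capturing n = 2.
Step 2: f(11) computes 11 * 2 = 22.
Step 3: result = 22

The answer is 22.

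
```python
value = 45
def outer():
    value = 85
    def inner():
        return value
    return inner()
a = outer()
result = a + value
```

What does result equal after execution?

Step 1: outer() has local value = 85. inner() reads from enclosing.
Step 2: outer() returns 85. Global value = 45 unchanged.
Step 3: result = 85 + 45 = 130

The answer is 130.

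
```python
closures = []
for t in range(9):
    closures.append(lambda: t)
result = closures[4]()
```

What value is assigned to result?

Step 1: The loop creates 9 lambdas, all referencing the same variable t.
Step 2: After the loop, t = 8 (final value).
Step 3: closures[4]() looks up t at call time and finds 8. This is the late binding gotcha. result = 8

The answer is 8.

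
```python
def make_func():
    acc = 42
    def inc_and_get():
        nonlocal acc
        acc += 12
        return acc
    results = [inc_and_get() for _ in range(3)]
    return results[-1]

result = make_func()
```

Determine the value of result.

Step 1: acc = 42.
Step 2: Three calls to inc_and_get(), each adding 12.
Step 3: Last value = 42 + 12 * 3 = 78

The answer is 78.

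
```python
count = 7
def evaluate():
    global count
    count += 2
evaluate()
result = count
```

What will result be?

Step 1: count = 7 globally.
Step 2: evaluate() modifies global count: count += 2 = 9.
Step 3: result = 9

The answer is 9.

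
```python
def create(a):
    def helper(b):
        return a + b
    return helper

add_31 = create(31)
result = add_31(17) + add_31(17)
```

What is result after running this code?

Step 1: add_31 captures a = 31.
Step 2: add_31(17) = 31 + 17 = 48, called twice.
Step 3: result = 48 + 48 = 96

The answer is 96.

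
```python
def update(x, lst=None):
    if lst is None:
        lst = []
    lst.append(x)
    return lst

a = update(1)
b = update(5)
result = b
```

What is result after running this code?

Step 1: None default with guard creates a NEW list each call.
Step 2: a = [1] (fresh list). b = [5] (another fresh list).
Step 3: result = [5] (this is the fix for mutable default)

The answer is [5].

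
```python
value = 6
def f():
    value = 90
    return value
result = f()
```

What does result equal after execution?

Step 1: Global value = 6.
Step 2: f() creates local value = 90, shadowing the global.
Step 3: Returns local value = 90. result = 90

The answer is 90.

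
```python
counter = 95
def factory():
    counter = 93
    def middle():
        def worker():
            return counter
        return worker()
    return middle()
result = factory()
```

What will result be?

Step 1: factory() defines counter = 93. middle() and worker() have no local counter.
Step 2: worker() checks local (none), enclosing middle() (none), enclosing factory() and finds counter = 93.
Step 3: result = 93

The answer is 93.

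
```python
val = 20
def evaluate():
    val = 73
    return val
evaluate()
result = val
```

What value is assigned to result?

Step 1: val = 20 globally.
Step 2: evaluate() creates a LOCAL val = 73 (no global keyword!).
Step 3: The global val is unchanged. result = 20

The answer is 20.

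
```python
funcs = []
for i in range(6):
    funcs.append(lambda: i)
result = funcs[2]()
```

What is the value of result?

Step 1: The loop creates 6 lambdas, all referencing the same variable i.
Step 2: After the loop, i = 5 (final value).
Step 3: funcs[2]() looks up i at call time and finds 5. This is the late binding gotcha. result = 5

The answer is 5.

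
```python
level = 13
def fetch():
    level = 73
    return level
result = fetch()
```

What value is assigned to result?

Step 1: Global level = 13.
Step 2: fetch() creates local level = 73, shadowing the global.
Step 3: Returns local level = 73. result = 73

The answer is 73.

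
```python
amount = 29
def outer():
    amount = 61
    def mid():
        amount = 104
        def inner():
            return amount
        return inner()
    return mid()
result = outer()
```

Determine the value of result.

Step 1: Three levels of shadowing: global 29, outer 61, mid 104.
Step 2: inner() finds amount = 104 in enclosing mid() scope.
Step 3: result = 104

The answer is 104.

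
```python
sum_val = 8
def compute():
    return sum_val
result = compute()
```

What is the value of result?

Step 1: sum_val = 8 is defined in the global scope.
Step 2: compute() looks up sum_val. No local sum_val exists, so Python checks the global scope via LEGB rule and finds sum_val = 8.
Step 3: result = 8

The answer is 8.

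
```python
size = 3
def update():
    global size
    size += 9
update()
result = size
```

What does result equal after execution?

Step 1: size = 3 globally.
Step 2: update() modifies global size: size += 9 = 12.
Step 3: result = 12

The answer is 12.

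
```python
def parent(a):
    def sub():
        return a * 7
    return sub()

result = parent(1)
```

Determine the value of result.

Step 1: parent(1) binds parameter a = 1.
Step 2: sub() accesses a = 1 from enclosing scope.
Step 3: result = 1 * 7 = 7

The answer is 7.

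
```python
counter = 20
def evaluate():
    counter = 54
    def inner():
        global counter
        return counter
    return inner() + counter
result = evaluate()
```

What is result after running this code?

Step 1: Global counter = 20. evaluate() shadows with local counter = 54.
Step 2: inner() uses global keyword, so inner() returns global counter = 20.
Step 3: evaluate() returns 20 + 54 = 74

The answer is 74.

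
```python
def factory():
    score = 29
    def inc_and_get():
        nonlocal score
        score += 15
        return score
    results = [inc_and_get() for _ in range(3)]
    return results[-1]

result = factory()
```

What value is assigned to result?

Step 1: score = 29.
Step 2: Three calls to inc_and_get(), each adding 15.
Step 3: Last value = 29 + 15 * 3 = 74

The answer is 74.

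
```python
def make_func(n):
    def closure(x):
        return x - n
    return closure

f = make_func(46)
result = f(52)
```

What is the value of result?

Step 1: make_func(46) creates a closure capturing n = 46.
Step 2: f(52) computes 52 - 46 = 6.
Step 3: result = 6

The answer is 6.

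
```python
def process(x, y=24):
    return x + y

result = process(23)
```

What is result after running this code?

Step 1: process(23) uses default y = 24.
Step 2: Returns 23 + 24 = 47.
Step 3: result = 47

The answer is 47.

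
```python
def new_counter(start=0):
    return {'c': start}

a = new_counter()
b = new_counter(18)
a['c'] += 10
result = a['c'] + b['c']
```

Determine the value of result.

Step 1: new_counter() returns a new dict each call (immutable default 0).
Step 2: a = {'c': 0}, b = {'c': 18}.
Step 3: a['c'] += 10 = 10. result = 10 + 18 = 28

The answer is 28.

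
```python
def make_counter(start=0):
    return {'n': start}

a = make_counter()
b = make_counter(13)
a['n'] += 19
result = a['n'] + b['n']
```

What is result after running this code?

Step 1: make_counter() returns a new dict each call (immutable default 0).
Step 2: a = {'n': 0}, b = {'n': 13}.
Step 3: a['n'] += 19 = 19. result = 19 + 13 = 32

The answer is 32.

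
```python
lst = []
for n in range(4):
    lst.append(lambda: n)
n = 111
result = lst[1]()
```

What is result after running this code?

Step 1: Lambdas capture the variable n by reference, not by value.
Step 2: After the loop, n is reassigned to 111.
Step 3: lst[1]() looks up the current n = 111. result = 111

The answer is 111.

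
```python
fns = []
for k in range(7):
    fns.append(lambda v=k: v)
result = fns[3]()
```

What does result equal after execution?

Step 1: Default argument v=k captures k's value at each iteration.
Step 2: fns[3] captured v = 3 when k was 3.
Step 3: result = 3

The answer is 3.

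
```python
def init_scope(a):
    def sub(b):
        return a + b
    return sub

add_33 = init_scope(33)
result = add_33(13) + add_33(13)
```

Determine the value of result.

Step 1: add_33 captures a = 33.
Step 2: add_33(13) = 33 + 13 = 46, called twice.
Step 3: result = 46 + 46 = 92

The answer is 92.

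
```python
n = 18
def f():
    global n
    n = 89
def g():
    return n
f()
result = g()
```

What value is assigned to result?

Step 1: n = 18.
Step 2: f() sets global n = 89.
Step 3: g() reads global n = 89. result = 89

The answer is 89.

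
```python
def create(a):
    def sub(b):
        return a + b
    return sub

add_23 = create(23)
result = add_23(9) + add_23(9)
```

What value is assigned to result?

Step 1: add_23 captures a = 23.
Step 2: add_23(9) = 23 + 9 = 32, called twice.
Step 3: result = 32 + 32 = 64

The answer is 64.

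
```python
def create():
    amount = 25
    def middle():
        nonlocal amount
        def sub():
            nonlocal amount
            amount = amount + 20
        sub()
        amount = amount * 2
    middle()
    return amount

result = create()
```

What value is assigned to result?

Step 1: amount = 25.
Step 2: sub() adds 20: amount = 25 + 20 = 45.
Step 3: middle() doubles: amount = 45 * 2 = 90.
Step 4: result = 90

The answer is 90.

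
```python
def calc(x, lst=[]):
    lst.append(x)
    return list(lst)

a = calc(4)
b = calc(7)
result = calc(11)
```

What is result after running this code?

Step 1: Default list is shared. list() creates copies for return values.
Step 2: Internal list grows: [4] -> [4, 7] -> [4, 7, 11].
Step 3: result = [4, 7, 11]

The answer is [4, 7, 11].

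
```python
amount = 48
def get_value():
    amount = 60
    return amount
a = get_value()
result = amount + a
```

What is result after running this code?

Step 1: Global amount = 48. get_value() returns local amount = 60.
Step 2: a = 60. Global amount still = 48.
Step 3: result = 48 + 60 = 108

The answer is 108.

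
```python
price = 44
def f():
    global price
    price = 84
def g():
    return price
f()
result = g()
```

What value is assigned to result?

Step 1: price = 44.
Step 2: f() sets global price = 84.
Step 3: g() reads global price = 84. result = 84

The answer is 84.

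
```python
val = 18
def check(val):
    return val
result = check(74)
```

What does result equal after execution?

Step 1: Global val = 18.
Step 2: check(74) takes parameter val = 74, which shadows the global.
Step 3: result = 74

The answer is 74.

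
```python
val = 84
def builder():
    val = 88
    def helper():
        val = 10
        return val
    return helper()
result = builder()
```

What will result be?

Step 1: Three scopes define val: global (84), builder (88), helper (10).
Step 2: helper() has its own local val = 10, which shadows both enclosing and global.
Step 3: result = 10 (local wins in LEGB)

The answer is 10.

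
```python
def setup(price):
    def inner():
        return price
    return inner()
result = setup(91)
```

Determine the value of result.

Step 1: setup(91) binds parameter price = 91.
Step 2: inner() looks up price in enclosing scope and finds the parameter price = 91.
Step 3: result = 91

The answer is 91.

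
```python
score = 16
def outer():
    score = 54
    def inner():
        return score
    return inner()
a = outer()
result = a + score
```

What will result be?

Step 1: outer() has local score = 54. inner() reads from enclosing.
Step 2: outer() returns 54. Global score = 16 unchanged.
Step 3: result = 54 + 16 = 70

The answer is 70.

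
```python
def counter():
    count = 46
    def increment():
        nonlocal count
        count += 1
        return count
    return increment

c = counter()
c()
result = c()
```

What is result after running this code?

Step 1: counter() creates closure with count = 46.
Step 2: Each c() call increments count via nonlocal. After 2 calls: 46 + 2 = 48.
Step 3: result = 48

The answer is 48.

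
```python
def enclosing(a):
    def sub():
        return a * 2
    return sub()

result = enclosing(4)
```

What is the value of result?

Step 1: enclosing(4) binds parameter a = 4.
Step 2: sub() accesses a = 4 from enclosing scope.
Step 3: result = 4 * 2 = 8

The answer is 8.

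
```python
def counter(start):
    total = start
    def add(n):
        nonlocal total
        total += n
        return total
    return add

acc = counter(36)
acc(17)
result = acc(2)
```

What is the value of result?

Step 1: counter(36) creates closure with total = 36.
Step 2: First acc(17): total = 36 + 17 = 53.
Step 3: Second acc(2): total = 53 + 2 = 55. result = 55

The answer is 55.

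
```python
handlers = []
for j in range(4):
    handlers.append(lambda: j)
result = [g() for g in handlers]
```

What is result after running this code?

Step 1: All 4 lambdas share the same variable j.
Step 2: After the loop, j = 3.
Step 3: Each call returns 3. result = [3, 3, 3, 3]

The answer is [3, 3, 3, 3].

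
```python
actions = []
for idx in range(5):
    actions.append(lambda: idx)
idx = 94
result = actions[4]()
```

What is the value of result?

Step 1: Lambdas capture the variable idx by reference, not by value.
Step 2: After the loop, idx is reassigned to 94.
Step 3: actions[4]() looks up the current idx = 94. result = 94

The answer is 94.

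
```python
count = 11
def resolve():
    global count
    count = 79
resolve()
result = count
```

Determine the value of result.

Step 1: count = 11 globally.
Step 2: resolve() declares global count and sets it to 79.
Step 3: After resolve(), global count = 79. result = 79

The answer is 79.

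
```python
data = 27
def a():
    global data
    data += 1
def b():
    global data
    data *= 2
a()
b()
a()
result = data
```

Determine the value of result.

Step 1: data = 27.
Step 2: a(): data = 27 + 1 = 28.
Step 3: b(): data = 28 * 2 = 56.
Step 4: a(): data = 56 + 1 = 57

The answer is 57.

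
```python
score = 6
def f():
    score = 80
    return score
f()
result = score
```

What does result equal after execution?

Step 1: score = 6 globally.
Step 2: f() creates a LOCAL score = 80 (no global keyword!).
Step 3: The global score is unchanged. result = 6

The answer is 6.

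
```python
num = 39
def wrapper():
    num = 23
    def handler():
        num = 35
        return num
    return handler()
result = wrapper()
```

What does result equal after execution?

Step 1: Three scopes define num: global (39), wrapper (23), handler (35).
Step 2: handler() has its own local num = 35, which shadows both enclosing and global.
Step 3: result = 35 (local wins in LEGB)

The answer is 35.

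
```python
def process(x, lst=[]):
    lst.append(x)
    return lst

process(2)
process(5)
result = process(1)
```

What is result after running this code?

Step 1: Mutable default argument gotcha! The list [] is created once.
Step 2: Each call appends to the SAME list: [2], [2, 5], [2, 5, 1].
Step 3: result = [2, 5, 1]

The answer is [2, 5, 1].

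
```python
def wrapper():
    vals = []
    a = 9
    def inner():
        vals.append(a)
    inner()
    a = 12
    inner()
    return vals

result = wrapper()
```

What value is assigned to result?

Step 1: a = 9. inner() appends current a to vals.
Step 2: First inner(): appends 9. Then a = 12.
Step 3: Second inner(): appends 12 (closure sees updated a). result = [9, 12]

The answer is [9, 12].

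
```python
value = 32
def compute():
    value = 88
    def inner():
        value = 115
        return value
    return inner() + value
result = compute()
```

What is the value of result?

Step 1: compute() has local value = 88. inner() has local value = 115.
Step 2: inner() returns its local value = 115.
Step 3: compute() returns 115 + its own value (88) = 203

The answer is 203.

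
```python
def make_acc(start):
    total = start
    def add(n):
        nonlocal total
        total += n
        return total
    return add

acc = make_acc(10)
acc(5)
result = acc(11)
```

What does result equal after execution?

Step 1: make_acc(10) creates closure with total = 10.
Step 2: First acc(5): total = 10 + 5 = 15.
Step 3: Second acc(11): total = 15 + 11 = 26. result = 26

The answer is 26.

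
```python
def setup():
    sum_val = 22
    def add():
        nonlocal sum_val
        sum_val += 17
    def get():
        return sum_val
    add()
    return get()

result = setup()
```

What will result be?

Step 1: sum_val = 22. add() modifies it via nonlocal, get() reads it.
Step 2: add() makes sum_val = 22 + 17 = 39.
Step 3: get() returns 39. result = 39

The answer is 39.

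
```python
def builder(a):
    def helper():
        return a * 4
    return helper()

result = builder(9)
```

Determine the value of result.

Step 1: builder(9) binds parameter a = 9.
Step 2: helper() accesses a = 9 from enclosing scope.
Step 3: result = 9 * 4 = 36

The answer is 36.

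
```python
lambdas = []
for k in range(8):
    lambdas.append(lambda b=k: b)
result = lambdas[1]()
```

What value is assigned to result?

Step 1: Default argument b=k captures k's value at each iteration.
Step 2: lambdas[1] captured b = 1 when k was 1.
Step 3: result = 1

The answer is 1.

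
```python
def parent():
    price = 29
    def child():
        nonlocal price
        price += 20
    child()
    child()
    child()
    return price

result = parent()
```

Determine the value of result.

Step 1: price starts at 29.
Step 2: child() is called 3 times, each adding 20.
Step 3: price = 29 + 20 * 3 = 89

The answer is 89.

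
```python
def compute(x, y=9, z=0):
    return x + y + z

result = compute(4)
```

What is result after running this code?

Step 1: compute(4) uses defaults y = 9, z = 0.
Step 2: Returns 4 + 9 + 0 = 13.
Step 3: result = 13

The answer is 13.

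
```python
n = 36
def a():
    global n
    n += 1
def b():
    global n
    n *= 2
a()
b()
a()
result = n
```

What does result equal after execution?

Step 1: n = 36.
Step 2: a(): n = 36 + 1 = 37.
Step 3: b(): n = 37 * 2 = 74.
Step 4: a(): n = 74 + 1 = 75

The answer is 75.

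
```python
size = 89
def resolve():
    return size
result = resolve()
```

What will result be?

Step 1: size = 89 is defined in the global scope.
Step 2: resolve() looks up size. No local size exists, so Python checks the global scope via LEGB rule and finds size = 89.
Step 3: result = 89

The answer is 89.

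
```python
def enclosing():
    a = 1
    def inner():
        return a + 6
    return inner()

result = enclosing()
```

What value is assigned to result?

Step 1: enclosing() defines a = 1.
Step 2: inner() reads a = 1 from enclosing scope, returns 1 + 6 = 7.
Step 3: result = 7

The answer is 7.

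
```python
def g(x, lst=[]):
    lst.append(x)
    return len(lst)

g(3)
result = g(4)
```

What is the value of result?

Step 1: Mutable default list persists between calls.
Step 2: First call: lst = [3], len = 1. Second call: lst = [3, 4], len = 2.
Step 3: result = 2

The answer is 2.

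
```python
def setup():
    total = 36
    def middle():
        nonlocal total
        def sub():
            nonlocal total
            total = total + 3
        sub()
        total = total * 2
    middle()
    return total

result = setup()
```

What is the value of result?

Step 1: total = 36.
Step 2: sub() adds 3: total = 36 + 3 = 39.
Step 3: middle() doubles: total = 39 * 2 = 78.
Step 4: result = 78

The answer is 78.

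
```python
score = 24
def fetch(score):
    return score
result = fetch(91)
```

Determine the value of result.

Step 1: Global score = 24.
Step 2: fetch(91) takes parameter score = 91, which shadows the global.
Step 3: result = 91

The answer is 91.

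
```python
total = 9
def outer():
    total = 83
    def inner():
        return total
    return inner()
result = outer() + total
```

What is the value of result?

Step 1: Global total = 9. outer() shadows with total = 83.
Step 2: inner() returns enclosing total = 83. outer() = 83.
Step 3: result = 83 + global total (9) = 92

The answer is 92.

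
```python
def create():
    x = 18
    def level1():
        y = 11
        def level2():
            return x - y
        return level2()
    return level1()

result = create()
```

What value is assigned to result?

Step 1: x = 18 in create. y = 11 in level1.
Step 2: level2() reads x = 18 and y = 11 from enclosing scopes.
Step 3: result = 18 - 11 = 7

The answer is 7.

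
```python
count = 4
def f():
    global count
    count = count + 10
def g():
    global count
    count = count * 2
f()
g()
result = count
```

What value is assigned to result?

Step 1: count = 4.
Step 2: f() adds 10: count = 4 + 10 = 14.
Step 3: g() doubles: count = 14 * 2 = 28.
Step 4: result = 28

The answer is 28.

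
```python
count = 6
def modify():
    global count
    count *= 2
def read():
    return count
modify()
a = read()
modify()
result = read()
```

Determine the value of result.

Step 1: count = 6.
Step 2: First modify(): count = 6 * 2 = 12.
Step 3: Second modify(): count = 12 * 2 = 24.
Step 4: read() returns 24

The answer is 24.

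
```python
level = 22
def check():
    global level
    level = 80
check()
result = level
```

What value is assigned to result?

Step 1: level = 22 globally.
Step 2: check() declares global level and sets it to 80.
Step 3: After check(), global level = 80. result = 80

The answer is 80.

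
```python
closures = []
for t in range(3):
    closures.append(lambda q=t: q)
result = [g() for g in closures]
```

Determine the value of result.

Step 1: Default arg q=t captures t at each iteration.
Step 2: Each lambda has its own default: 0, 1, ..., 2.
Step 3: result = [0, 1, 2]

The answer is [0, 1, 2].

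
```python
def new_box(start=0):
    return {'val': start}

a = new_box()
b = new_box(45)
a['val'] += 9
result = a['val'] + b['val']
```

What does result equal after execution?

Step 1: new_box() returns a new dict each call (immutable default 0).
Step 2: a = {'val': 0}, b = {'val': 45}.
Step 3: a['val'] += 9 = 9. result = 9 + 45 = 54

The answer is 54.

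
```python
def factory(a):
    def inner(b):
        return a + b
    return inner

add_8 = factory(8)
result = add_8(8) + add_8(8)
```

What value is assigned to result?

Step 1: add_8 captures a = 8.
Step 2: add_8(8) = 8 + 8 = 16, called twice.
Step 3: result = 16 + 16 = 32

The answer is 32.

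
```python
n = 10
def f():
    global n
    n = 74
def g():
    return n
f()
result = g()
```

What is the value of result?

Step 1: n = 10.
Step 2: f() sets global n = 74.
Step 3: g() reads global n = 74. result = 74

The answer is 74.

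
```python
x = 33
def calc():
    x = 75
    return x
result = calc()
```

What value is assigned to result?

Step 1: Global x = 33.
Step 2: calc() creates local x = 75, shadowing the global.
Step 3: Returns local x = 75. result = 75

The answer is 75.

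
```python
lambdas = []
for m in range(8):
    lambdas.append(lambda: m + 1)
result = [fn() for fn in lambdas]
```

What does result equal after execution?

Step 1: All lambdas capture m by reference. After the loop, m = 7.
Step 2: Each call returns 7 + 1 = 8.
Step 3: result = [8, 8, 8, 8, 8, 8, 8, 8]

The answer is [8, 8, 8, 8, 8, 8, 8, 8].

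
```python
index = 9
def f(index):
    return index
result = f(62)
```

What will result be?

Step 1: Global index = 9.
Step 2: f(62) takes parameter index = 62, which shadows the global.
Step 3: result = 62

The answer is 62.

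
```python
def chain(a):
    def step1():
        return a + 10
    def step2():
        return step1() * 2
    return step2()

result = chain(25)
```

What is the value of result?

Step 1: chain(25) captures a = 25.
Step 2: step2() calls step1() which returns 25 + 10 = 35.
Step 3: step2() returns 35 * 2 = 70

The answer is 70.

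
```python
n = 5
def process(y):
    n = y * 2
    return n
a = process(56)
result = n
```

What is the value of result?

Step 1: Global n = 5.
Step 2: process(56) creates local n = 56 * 2 = 112.
Step 3: Global n unchanged because no global keyword. result = 5

The answer is 5.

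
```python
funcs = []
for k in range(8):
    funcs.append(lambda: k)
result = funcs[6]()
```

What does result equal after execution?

Step 1: The loop creates 8 lambdas, all referencing the same variable k.
Step 2: After the loop, k = 7 (final value).
Step 3: funcs[6]() looks up k at call time and finds 7. This is the late binding gotcha. result = 7

The answer is 7.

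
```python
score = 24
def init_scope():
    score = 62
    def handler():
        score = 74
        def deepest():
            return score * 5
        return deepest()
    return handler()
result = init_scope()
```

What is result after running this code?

Step 1: deepest() looks up score through LEGB: not local, finds score = 74 in enclosing handler().
Step 2: Returns 74 * 5 = 370.
Step 3: result = 370

The answer is 370.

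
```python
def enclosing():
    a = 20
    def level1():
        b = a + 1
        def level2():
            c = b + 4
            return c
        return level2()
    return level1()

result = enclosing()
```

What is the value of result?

Step 1: a = 20. b = a + 1 = 21.
Step 2: c = b + 4 = 21 + 4 = 25.
Step 3: result = 25

The answer is 25.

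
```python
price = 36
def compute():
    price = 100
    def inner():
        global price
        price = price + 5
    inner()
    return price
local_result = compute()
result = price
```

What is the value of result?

Step 1: Global price = 36. compute() creates local price = 100.
Step 2: inner() declares global price and adds 5: global price = 36 + 5 = 41.
Step 3: compute() returns its local price = 100 (unaffected by inner).
Step 4: result = global price = 41

The answer is 41.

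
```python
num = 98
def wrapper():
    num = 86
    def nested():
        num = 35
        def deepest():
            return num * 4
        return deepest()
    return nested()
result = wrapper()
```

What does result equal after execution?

Step 1: deepest() looks up num through LEGB: not local, finds num = 35 in enclosing nested().
Step 2: Returns 35 * 4 = 140.
Step 3: result = 140

The answer is 140.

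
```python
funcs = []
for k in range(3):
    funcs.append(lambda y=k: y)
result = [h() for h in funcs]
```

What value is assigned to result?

Step 1: Default arg y=k captures k at each iteration.
Step 2: Each lambda has its own default: 0, 1, ..., 2.
Step 3: result = [0, 1, 2]

The answer is [0, 1, 2].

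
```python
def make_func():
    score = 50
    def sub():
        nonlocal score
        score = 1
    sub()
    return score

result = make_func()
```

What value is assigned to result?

Step 1: make_func() sets score = 50.
Step 2: sub() uses nonlocal to reassign score = 1.
Step 3: result = 1

The answer is 1.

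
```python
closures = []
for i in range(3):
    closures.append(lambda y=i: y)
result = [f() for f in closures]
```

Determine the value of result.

Step 1: Default arg y=i captures i at each iteration.
Step 2: Each lambda has its own default: 0, 1, ..., 2.
Step 3: result = [0, 1, 2]

The answer is [0, 1, 2].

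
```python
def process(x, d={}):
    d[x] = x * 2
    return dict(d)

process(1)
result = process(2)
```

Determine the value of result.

Step 1: Mutable default dict is shared across calls.
Step 2: First call adds 1: 2. Second call adds 2: 4.
Step 3: result = {1: 2, 2: 4}

The answer is {1: 2, 2: 4}.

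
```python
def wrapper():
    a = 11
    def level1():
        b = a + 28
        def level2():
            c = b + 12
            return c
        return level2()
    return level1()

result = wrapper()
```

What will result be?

Step 1: a = 11. b = a + 28 = 39.
Step 2: c = b + 12 = 39 + 12 = 51.
Step 3: result = 51

The answer is 51.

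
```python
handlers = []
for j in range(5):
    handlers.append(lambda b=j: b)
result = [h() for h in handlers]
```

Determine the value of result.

Step 1: Default arg b=j captures j at each iteration.
Step 2: Each lambda has its own default: 0, 1, ..., 4.
Step 3: result = [0, 1, 2, 3, 4]

The answer is [0, 1, 2, 3, 4].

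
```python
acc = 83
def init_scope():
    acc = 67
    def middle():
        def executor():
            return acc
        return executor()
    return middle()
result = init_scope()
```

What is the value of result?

Step 1: init_scope() defines acc = 67. middle() and executor() have no local acc.
Step 2: executor() checks local (none), enclosing middle() (none), enclosing init_scope() and finds acc = 67.
Step 3: result = 67

The answer is 67.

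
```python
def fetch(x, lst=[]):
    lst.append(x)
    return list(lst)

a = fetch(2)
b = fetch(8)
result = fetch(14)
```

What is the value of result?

Step 1: Default list is shared. list() creates copies for return values.
Step 2: Internal list grows: [2] -> [2, 8] -> [2, 8, 14].
Step 3: result = [2, 8, 14]

The answer is [2, 8, 14].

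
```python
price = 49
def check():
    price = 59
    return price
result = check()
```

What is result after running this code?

Step 1: Global price = 49.
Step 2: check() creates local price = 59, shadowing the global.
Step 3: Returns local price = 59. result = 59

The answer is 59.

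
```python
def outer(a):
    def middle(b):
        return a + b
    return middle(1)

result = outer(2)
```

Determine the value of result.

Step 1: outer(2) passes a = 2.
Step 2: middle(1) has b = 1, reads a = 2 from enclosing.
Step 3: result = 2 + 1 = 3

The answer is 3.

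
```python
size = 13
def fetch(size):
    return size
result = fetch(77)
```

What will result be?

Step 1: Global size = 13.
Step 2: fetch(77) takes parameter size = 77, which shadows the global.
Step 3: result = 77

The answer is 77.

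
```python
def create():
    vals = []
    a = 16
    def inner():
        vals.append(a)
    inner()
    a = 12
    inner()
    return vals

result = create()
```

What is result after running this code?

Step 1: a = 16. inner() appends current a to vals.
Step 2: First inner(): appends 16. Then a = 12.
Step 3: Second inner(): appends 12 (closure sees updated a). result = [16, 12]

The answer is [16, 12].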